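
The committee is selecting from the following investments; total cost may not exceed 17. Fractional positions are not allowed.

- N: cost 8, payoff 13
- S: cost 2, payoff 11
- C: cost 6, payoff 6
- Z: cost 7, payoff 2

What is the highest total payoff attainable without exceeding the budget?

This is an integer program with binary decision variables.
Allowing fractional choices, the relaxed optimum would be about 30.3, but investments are indivisible.
N + S + C: cost 8 + 2 + 6 = 16 ≤ 17, payoff 13 + 11 + 6 = 30.
N + S: cost 8 + 2 = 10 ≤ 17, payoff 13 + 11 = 24.
N + S + Z: cost 8 + 2 + 7 = 17 ≤ 17, payoff 13 + 11 + 2 = 26.
Best is N, S, and C with total payoff 30.

30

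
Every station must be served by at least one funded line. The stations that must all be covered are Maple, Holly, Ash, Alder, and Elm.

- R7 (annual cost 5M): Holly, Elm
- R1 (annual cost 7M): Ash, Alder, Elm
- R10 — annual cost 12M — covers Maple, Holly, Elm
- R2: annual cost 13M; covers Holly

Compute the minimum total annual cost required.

19

The greedy cost-per-new-station heuristic would pick R1, R7, and R10 for 24, but a cheaper cover exists.
Choose R1 and R10: together they cover Maple, Holly, Ash, Alder, Elm — every station.
Total annual cost: 7 + 12 = 19.
No cover costs less than 19.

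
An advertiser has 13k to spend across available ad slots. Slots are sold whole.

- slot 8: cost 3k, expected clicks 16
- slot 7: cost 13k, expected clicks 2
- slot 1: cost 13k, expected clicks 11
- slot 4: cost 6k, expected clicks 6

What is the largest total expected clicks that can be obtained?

This is a 0-1 knapsack instance.
Allowing fractional choices, the relaxed optimum would be about 25.4, but ad slots are indivisible.
slot 8: cost 3 ≤ 13, expected clicks 16.
slot 8 + slot 4: cost 3 + 6 = 9 ≤ 13, expected clicks 16 + 6 = 22.
Best is slot 8 and slot 4 with total expected clicks 22.

22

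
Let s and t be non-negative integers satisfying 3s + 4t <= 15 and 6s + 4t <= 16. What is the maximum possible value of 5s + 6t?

18

Relaxing integrality, the LP optimum is 22.67 at (s,t) = (0.333, 3.5), which is not an integer point.
(s,t)=(0,3): 3·0+4·3=12≤15, 6·0+4·3=12≤16, objective 18.
(s,t)=(1,2): 3·1+4·2=11≤15, 6·1+4·2=14≤16, objective 17.
No feasible integer point exceeds 18.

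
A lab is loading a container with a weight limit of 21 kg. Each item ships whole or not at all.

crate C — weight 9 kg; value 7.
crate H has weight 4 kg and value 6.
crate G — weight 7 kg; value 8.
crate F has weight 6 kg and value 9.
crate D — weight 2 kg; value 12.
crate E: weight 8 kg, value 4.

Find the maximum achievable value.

35

Allowing fractional choices, the relaxed optimum would be about 36.6, but items are indivisible.
crate C + crate H + crate F + crate D: weight 9 + 4 + 6 + 2 = 21 ≤ 21, value 7 + 6 + 9 + 12 = 34.
crate H + crate F + crate D + crate E: weight 4 + 6 + 2 + 8 = 20 ≤ 21, value 6 + 9 + 12 + 4 = 31.
crate H + crate G + crate F + crate D: weight 4 + 7 + 6 + 2 = 19 ≤ 21, value 6 + 8 + 9 + 12 = 35.
Best is crate H, crate G, crate F, and crate D with total value 35.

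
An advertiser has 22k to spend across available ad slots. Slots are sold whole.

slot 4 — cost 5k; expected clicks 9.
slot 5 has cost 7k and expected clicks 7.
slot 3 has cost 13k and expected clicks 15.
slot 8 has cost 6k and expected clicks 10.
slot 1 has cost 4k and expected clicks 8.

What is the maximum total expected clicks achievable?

34

Allowing fractional choices, the relaxed optimum would be about 35.1, but ad slots are indivisible.
slot 4 + slot 3 + slot 1: cost 5 + 13 + 4 = 22 ≤ 22, expected clicks 9 + 15 + 8 = 32.
slot 4 + slot 5 + slot 8 + slot 1: cost 5 + 7 + 6 + 4 = 22 ≤ 22, expected clicks 9 + 7 + 10 + 8 = 34.
slot 4 + slot 8 + slot 1: cost 5 + 6 + 4 = 15 ≤ 22, expected clicks 9 + 10 + 8 = 27.
Best is slot 4, slot 5, slot 8, and slot 1 with total expected clicks 34.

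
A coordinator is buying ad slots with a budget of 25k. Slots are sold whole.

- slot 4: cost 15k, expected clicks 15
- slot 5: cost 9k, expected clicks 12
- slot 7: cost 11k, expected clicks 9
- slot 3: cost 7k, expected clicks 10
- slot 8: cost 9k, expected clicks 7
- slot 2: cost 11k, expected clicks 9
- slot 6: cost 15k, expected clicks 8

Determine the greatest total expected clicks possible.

slot 4 + slot 5: cost 15 + 9 = 24 ≤ 25, expected clicks 15 + 12 = 27.
slot 5 + slot 3 + slot 8: cost 9 + 7 + 9 = 25 ≤ 25, expected clicks 12 + 10 + 7 = 29.
slot 4 + slot 3: cost 15 + 7 = 22 ≤ 25, expected clicks 15 + 10 = 25.
Best is slot 5, slot 3, and slot 8 with total expected clicks 29.

29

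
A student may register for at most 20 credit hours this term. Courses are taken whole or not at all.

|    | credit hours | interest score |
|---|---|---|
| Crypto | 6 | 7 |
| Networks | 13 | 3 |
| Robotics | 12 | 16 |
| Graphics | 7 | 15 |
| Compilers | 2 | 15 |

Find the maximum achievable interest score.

38

Allowing fractional choices, the relaxed optimum would be about 44.7, but courses are indivisible.
Crypto + Robotics + Compilers: credit hours 6 + 12 + 2 = 20 ≤ 20, interest score 7 + 16 + 15 = 38.
Crypto + Graphics + Compilers: credit hours 6 + 7 + 2 = 15 ≤ 20, interest score 7 + 15 + 15 = 37.
Robotics + Compilers: credit hours 12 + 2 = 14 ≤ 20, interest score 16 + 15 = 31.
Best is Crypto, Robotics, and Compilers with total interest score 38.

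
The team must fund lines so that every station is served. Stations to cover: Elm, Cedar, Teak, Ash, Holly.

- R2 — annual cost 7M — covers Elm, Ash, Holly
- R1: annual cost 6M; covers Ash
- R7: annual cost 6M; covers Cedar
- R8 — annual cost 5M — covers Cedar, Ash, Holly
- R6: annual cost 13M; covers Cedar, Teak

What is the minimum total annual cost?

This is an integer covering problem.
The greedy cost-per-new-station heuristic would pick R8, R2, and R6 for 25, but a cheaper cover exists.
Choose R2 and R6: together they cover Elm, Cedar, Teak, Ash, Holly — every station.
Total annual cost: 7 + 13 = 20.
No cover costs less than 20.

20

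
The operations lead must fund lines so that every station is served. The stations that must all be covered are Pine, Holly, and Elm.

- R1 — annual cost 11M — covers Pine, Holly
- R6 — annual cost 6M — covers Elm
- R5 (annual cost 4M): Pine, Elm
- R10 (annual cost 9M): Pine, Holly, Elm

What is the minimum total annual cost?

R10 alone covers Pine, Holly, Elm — every station.
Total annual cost: 9.

9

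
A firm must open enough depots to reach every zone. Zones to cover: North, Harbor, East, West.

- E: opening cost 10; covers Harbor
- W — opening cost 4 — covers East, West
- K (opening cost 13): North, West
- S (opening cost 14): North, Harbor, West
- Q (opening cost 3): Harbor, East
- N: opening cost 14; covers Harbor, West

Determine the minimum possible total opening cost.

The greedy cost-per-new-zone heuristic would pick Q, W, and K for 20, but a cheaper cover exists.
Choose K and Q: together they cover North, Harbor, East, West — every zone.
Total opening cost: 13 + 3 = 16.
No cover costs less than 16.

16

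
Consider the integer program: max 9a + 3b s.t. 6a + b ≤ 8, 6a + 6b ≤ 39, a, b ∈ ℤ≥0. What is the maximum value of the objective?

18

Relaxing integrality, the LP optimum is 21.30 at (a,b) = (0.3, 6.2), which is not an integer point.
(a,b)=(0,6): 6·0+1·6=6≤8, 6·0+6·6=36≤39, objective 18.
(a,b)=(0,5): 6·0+1·5=5≤8, 6·0+6·5=30≤39, objective 15.
No feasible integer point exceeds 18.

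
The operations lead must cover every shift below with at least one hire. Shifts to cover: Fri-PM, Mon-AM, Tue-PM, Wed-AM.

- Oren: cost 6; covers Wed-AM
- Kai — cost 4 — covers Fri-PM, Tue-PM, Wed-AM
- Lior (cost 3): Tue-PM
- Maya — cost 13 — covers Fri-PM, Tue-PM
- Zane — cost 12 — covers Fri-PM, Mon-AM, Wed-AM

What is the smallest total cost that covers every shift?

Choose Lior and Zane: together they cover Fri-PM, Mon-AM, Tue-PM, Wed-AM — every shift.
Total cost: 3 + 12 = 15.

15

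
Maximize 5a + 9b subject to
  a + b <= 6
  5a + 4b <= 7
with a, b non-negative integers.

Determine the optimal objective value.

Relaxing integrality, the LP optimum is 15.75 at (a,b) = (0, 1.75), which is not an integer point.
(a,b)=(0,1): 1·0+1·1=1≤6, 5·0+4·1=4≤7, objective 9.
(a,b)=(1,0): 1·1+1·0=1≤6, 5·1+4·0=5≤7, objective 5.
(a,b)=(0,0): 1·0+1·0=0≤6, 5·0+4·0=0≤7, objective 0.
No feasible integer point exceeds 9.

9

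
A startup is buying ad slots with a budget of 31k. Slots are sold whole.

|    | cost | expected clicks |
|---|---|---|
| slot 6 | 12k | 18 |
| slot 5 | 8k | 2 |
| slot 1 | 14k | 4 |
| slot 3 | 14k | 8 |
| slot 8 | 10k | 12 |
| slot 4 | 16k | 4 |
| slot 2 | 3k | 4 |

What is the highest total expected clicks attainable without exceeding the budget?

34

slot 6 + slot 8 + slot 2: cost 12 + 10 + 3 = 25 ≤ 31, expected clicks 18 + 12 + 4 = 34.
slot 6 + slot 8: cost 12 + 10 = 22 ≤ 31, expected clicks 18 + 12 = 30.
slot 6 + slot 5 + slot 8: cost 12 + 8 + 10 = 30 ≤ 31, expected clicks 18 + 2 + 12 = 32.
Best is slot 6, slot 8, and slot 2 with total expected clicks 34.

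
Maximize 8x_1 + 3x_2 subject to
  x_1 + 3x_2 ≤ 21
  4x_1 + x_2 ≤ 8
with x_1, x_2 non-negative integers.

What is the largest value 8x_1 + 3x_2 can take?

21

Relaxing integrality, the LP optimum is 22.91 at (x_1,x_2) = (0.273, 6.91), which is not an integer point.
(x_1,x_2)=(0,7): 1·0+3·7=21≤21, 4·0+1·7=7≤8, objective 21.
(x_1,x_2)=(0,6): 1·0+3·6=18≤21, 4·0+1·6=6≤8, objective 18.
(x_1,x_2)=(0,5): 1·0+3·5=15≤21, 4·0+1·5=5≤8, objective 15.
Maximum is 21 at (x_1,x_2)=(0,7).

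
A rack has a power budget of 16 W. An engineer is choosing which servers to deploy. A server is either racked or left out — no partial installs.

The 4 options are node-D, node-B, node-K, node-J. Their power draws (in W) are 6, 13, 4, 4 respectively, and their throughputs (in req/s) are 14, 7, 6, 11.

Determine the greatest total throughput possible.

This is an integer program with binary decision variables.
Take node-D, node-K, and node-J: power draw 6 + 4 + 4 = 14 ≤ 16, throughput 14 + 6 + 11 = 31.
No other feasible combination does better.

31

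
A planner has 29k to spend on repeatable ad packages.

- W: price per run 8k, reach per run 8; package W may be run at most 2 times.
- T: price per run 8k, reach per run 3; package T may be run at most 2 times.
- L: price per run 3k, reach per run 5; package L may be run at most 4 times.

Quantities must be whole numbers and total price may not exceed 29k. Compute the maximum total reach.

L has the best ratio (5/3); taking only L gives at most 4×5 = 20 (stopped by the supply cap of 4).
Mixing does better — 2×W and 4×L: price 28 ≤ 29, reach 2·8 + 4·5 = 36.

36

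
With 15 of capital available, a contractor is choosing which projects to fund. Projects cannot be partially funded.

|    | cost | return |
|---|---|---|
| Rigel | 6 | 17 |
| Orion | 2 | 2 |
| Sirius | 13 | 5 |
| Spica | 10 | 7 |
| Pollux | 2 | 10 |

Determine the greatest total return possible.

29

Treat it as a binary knapsack problem.
Allowing fractional choices, the relaxed optimum would be about 32.5, but projects are indivisible.
Rigel + Orion: cost 6 + 2 = 8 ≤ 15, return 17 + 2 = 19.
Rigel + Pollux: cost 6 + 2 = 8 ≤ 15, return 17 + 10 = 27.
Rigel + Orion + Pollux: cost 6 + 2 + 2 = 10 ≤ 15, return 17 + 2 + 10 = 29.
Best is Rigel, Orion, and Pollux with total return 29.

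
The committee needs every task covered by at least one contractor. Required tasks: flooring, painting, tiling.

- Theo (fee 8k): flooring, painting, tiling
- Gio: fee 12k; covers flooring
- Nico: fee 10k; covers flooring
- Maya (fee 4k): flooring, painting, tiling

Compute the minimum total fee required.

This is an integer covering problem.
Maya alone covers flooring, painting, tiling — every task.
Total fee: 4.
No cover costs less than 4.

4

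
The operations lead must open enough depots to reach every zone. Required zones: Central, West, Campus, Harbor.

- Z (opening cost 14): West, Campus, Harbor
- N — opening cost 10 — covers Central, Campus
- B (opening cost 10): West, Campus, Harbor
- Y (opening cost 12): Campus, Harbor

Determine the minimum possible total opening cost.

20

Choose N and B: together they cover Central, West, Campus, Harbor — every zone.
Total opening cost: 10 + 10 = 20.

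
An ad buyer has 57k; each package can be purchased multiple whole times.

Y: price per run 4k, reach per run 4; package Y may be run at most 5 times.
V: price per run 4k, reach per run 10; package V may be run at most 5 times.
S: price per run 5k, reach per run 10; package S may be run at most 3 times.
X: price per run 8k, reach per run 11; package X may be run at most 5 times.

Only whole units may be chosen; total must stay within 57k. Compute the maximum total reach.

106

This is a bounded integer knapsack.
5×V, 1×S, and 4×X: price 57 ≤ 57, reach 5·10 + 1·10 + 4·11 = 104.
1×Y, 5×V, 3×S, and 2×X: price 55 ≤ 57, reach 1·4 + 5·10 + 3·10 + 2·11 = 106.
Best is 106.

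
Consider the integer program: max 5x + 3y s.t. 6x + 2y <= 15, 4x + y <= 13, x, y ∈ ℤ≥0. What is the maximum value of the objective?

The continuous relaxation peaks at (0, 7.5) with value 22.50; rounding to a feasible lattice point costs some objective.
(x,y)=(0,7): 6·0+2·7=14≤15, 4·0+1·7=7≤13, objective 21.
(x,y)=(0,6): 6·0+2·6=12≤15, 4·0+1·6=6≤13, objective 18.
Maximum is 21 at (x,y)=(0,7).

21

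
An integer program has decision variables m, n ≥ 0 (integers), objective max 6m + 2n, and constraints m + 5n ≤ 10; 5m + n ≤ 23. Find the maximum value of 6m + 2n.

The continuous relaxation peaks at (4.38, 1.12) with value 28.50; rounding to a feasible lattice point costs some objective.
(m,n)=(4,1) is feasible, giving 26.
(m,n)=(4,0) is feasible, giving 24.
Maximum is 26 at (m,n)=(4,1).

26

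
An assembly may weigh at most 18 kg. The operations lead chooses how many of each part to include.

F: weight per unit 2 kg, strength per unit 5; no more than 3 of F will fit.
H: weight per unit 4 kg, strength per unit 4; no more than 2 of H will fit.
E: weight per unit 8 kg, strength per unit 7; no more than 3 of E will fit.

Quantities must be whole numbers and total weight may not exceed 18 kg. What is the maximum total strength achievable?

This is a bounded integer knapsack.
3×F, 1×H, and 1×E: weight 18 ≤ 18, strength 3·5 + 1·4 + 1·7 = 26.
3×F and 2×H: weight 14 ≤ 18, strength 3·5 + 2·4 = 23.
Best is 26.

26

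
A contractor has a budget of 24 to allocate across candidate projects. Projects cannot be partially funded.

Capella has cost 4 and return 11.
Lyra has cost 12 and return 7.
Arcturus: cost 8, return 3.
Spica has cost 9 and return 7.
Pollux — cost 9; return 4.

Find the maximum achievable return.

22

Capella + Arcturus + Spica: cost 4 + 8 + 9 = 21 ≤ 24, return 11 + 3 + 7 = 21.
Capella + Spica + Pollux: cost 4 + 9 + 9 = 22 ≤ 24, return 11 + 7 + 4 = 22.
Capella + Lyra + Arcturus: cost 4 + 12 + 8 = 24 ≤ 24, return 11 + 7 + 3 = 21.
Best is Capella, Spica, and Pollux with total return 22.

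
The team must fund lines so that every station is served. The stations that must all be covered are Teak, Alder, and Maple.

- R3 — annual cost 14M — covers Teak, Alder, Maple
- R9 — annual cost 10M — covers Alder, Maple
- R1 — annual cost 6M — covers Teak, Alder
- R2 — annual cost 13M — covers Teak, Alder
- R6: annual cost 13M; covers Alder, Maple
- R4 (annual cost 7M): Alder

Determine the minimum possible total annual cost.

14

The greedy cost-per-new-station heuristic would pick R1 and R9 for 16, but a cheaper cover exists.
R3 alone covers Teak, Alder, Maple — every station.
Total annual cost: 14.
No cover costs less than 14.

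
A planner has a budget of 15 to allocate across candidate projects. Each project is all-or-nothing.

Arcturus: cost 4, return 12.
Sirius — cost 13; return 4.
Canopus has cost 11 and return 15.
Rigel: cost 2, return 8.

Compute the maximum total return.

Canopus + Rigel: cost 11 + 2 = 13 ≤ 15, return 15 + 8 = 23.
Arcturus + Canopus: cost 4 + 11 = 15 ≤ 15, return 12 + 15 = 27.
Best is Arcturus and Canopus with total return 27.

27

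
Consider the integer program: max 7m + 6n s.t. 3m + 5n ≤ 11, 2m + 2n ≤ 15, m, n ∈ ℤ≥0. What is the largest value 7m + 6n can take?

21

(m,n)=(3,0): 3·3+5·0=9≤11, 2·3+2·0=6≤15, objective 21.
(m,n)=(2,1): 3·2+5·1=11≤11, 2·2+2·1=6≤15, objective 20.
(m,n)=(2,0): 3·2+5·0=6≤11, 2·2+2·0=4≤15, objective 14.
Maximum is 21 at (m,n)=(3,0).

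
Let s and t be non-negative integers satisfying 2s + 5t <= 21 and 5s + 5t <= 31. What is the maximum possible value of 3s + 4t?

Relaxing integrality, the LP optimum is 21.47 at (s,t) = (3.33, 2.87), which is not an integer point.
(s,t)=(3,3): 2·3+5·3=21≤21, 5·3+5·3=30≤31, objective 21.
(s,t)=(4,2): 2·4+5·2=18≤21, 5·4+5·2=30≤31, objective 20.
(s,t)=(2,3): 2·2+5·3=19≤21, 5·2+5·3=25≤31, objective 18.
No feasible integer point exceeds 21.

21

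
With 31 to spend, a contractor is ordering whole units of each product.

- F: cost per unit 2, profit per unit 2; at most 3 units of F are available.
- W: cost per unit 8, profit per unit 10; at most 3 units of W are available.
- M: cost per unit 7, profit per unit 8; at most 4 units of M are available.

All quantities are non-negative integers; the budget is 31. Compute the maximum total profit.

2×W and 2×M: cost 30 ≤ 31, profit 2·10 + 2·8 = 36.
3×W and 1×M: cost 31 ≤ 31, profit 3·10 + 1·8 = 38.
Best is 38.

38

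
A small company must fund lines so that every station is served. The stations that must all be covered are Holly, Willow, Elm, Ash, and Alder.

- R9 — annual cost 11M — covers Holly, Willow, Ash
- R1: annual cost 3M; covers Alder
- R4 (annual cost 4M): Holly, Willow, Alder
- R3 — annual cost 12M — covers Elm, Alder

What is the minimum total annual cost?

23

This is an integer covering problem.
Choose R9 and R3: together they cover Holly, Willow, Elm, Ash, Alder — every station.
Total annual cost: 11 + 12 = 23.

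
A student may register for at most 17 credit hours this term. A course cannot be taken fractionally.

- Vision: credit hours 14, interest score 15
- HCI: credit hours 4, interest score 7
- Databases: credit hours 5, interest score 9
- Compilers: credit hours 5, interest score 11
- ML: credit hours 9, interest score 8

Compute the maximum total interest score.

27

Allowing fractional choices, the relaxed optimum would be about 30.2, but courses are indivisible.
Databases + Compilers: credit hours 5 + 5 = 10 ≤ 17, interest score 9 + 11 = 20.
HCI + Databases + Compilers: credit hours 4 + 5 + 5 = 14 ≤ 17, interest score 7 + 9 + 11 = 27.
Best is HCI, Databases, and Compilers with total interest score 27.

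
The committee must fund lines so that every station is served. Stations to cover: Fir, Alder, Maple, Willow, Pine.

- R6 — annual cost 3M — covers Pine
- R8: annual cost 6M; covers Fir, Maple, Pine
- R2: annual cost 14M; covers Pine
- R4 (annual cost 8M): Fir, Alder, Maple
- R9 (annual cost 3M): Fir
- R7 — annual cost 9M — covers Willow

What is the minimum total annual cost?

The greedy cost-per-new-station heuristic would pick R8, R4, and R7 for 23, but a cheaper cover exists.
Choose R6, R4, and R7: together they cover Fir, Alder, Maple, Willow, Pine — every station.
Total annual cost: 3 + 8 + 9 = 20.
No cover costs less than 20.

20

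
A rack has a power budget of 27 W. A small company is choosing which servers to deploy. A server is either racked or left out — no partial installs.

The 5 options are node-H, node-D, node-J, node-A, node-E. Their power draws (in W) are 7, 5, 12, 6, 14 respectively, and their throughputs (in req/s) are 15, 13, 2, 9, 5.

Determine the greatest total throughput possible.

37

node-H + node-D + node-J: power draw 7 + 5 + 12 = 24 ≤ 27, throughput 15 + 13 + 2 = 30.
node-H + node-D + node-A: power draw 7 + 5 + 6 = 18 ≤ 27, throughput 15 + 13 + 9 = 37.
node-H + node-D + node-E: power draw 7 + 5 + 14 = 26 ≤ 27, throughput 15 + 13 + 5 = 33.
Best is node-H, node-D, and node-A with total throughput 37.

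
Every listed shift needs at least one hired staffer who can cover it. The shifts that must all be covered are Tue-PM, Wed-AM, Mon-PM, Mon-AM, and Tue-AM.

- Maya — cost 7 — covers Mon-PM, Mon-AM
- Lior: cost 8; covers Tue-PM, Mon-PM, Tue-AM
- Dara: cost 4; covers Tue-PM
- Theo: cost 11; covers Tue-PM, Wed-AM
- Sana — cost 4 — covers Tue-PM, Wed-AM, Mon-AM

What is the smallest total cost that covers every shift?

12

Choose Lior and Sana: together they cover Tue-PM, Wed-AM, Mon-PM, Mon-AM, Tue-AM — every shift.
Total cost: 8 + 4 = 12.
No cover costs less than 12.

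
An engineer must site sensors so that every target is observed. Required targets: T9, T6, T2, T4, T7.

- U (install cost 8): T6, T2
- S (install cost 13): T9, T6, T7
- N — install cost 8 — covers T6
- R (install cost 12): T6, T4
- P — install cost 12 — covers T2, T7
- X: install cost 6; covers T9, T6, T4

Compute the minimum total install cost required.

18

Choose P and X: together they cover T9, T6, T2, T4, T7 — every target.
Total install cost: 12 + 6 = 18.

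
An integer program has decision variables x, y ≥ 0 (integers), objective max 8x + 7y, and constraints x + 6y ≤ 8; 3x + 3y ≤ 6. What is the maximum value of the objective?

16

(x,y)=(2,0): 1·2+6·0=2≤8, 3·2+3·0=6≤6, objective 16.
(x,y)=(1,1): 1·1+6·1=7≤8, 3·1+3·1=6≤6, objective 15.
(x,y)=(1,0): 1·1+6·0=1≤8, 3·1+3·0=3≤6, objective 8.
Maximum is 16 at (x,y)=(2,0).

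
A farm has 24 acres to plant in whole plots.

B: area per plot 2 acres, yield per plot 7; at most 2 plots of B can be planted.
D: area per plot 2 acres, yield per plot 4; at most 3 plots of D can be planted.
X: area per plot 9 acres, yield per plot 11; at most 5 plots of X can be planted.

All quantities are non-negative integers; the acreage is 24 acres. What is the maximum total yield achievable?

2×B, 1×D, and 2×X: area 24 ≤ 24, yield 2·7 + 1·4 + 2·11 = 40.
1×B, 2×D, and 2×X: area 24 ≤ 24, yield 1·7 + 2·4 + 2·11 = 37.
Best is 40.

40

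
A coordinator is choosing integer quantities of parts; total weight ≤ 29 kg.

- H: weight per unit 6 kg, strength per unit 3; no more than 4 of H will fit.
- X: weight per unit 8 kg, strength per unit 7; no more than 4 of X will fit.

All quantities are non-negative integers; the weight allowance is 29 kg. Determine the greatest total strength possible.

21

Take 3×X: weight 24 ≤ 29, strength 3·7 = 21.
No other integer combination yields more.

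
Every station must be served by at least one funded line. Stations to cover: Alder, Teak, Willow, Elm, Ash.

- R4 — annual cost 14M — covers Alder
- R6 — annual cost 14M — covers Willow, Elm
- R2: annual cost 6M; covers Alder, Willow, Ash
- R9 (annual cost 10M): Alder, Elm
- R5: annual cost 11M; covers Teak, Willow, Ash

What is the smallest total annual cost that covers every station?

21

The greedy cost-per-new-station heuristic would pick R2, R9, and R5 for 27, but a cheaper cover exists.
Choose R9 and R5: together they cover Alder, Teak, Willow, Elm, Ash — every station.
Total annual cost: 10 + 11 = 21.
No cover costs less than 21.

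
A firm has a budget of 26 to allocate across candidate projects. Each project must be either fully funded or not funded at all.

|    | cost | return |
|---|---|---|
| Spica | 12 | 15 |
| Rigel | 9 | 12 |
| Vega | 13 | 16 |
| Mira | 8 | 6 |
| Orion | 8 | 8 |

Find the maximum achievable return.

Take Spica and Vega: cost 12 + 13 = 25 ≤ 26, return 15 + 16 = 31.
No other feasible combination does better.

31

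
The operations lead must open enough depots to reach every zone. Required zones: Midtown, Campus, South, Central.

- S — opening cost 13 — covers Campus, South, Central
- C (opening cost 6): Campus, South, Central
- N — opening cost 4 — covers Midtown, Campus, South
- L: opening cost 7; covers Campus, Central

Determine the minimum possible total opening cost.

Choose C and N: together they cover Midtown, Campus, South, Central — every zone.
Total opening cost: 6 + 4 = 10.
No cover costs less than 10.

10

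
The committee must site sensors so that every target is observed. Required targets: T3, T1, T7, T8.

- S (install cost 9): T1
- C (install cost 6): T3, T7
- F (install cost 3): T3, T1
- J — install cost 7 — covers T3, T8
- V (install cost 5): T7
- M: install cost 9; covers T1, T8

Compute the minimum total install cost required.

This is an integer covering problem.
Choose F, J, and V: together they cover T3, T1, T7, T8 — every target.
Total install cost: 3 + 7 + 5 = 15.

15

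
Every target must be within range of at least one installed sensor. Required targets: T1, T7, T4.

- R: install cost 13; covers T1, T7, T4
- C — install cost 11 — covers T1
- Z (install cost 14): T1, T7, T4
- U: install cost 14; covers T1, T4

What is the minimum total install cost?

13

This is an integer covering problem.
R alone covers T1, T7, T4 — every target.
Total install cost: 13.
No cover costs less than 13.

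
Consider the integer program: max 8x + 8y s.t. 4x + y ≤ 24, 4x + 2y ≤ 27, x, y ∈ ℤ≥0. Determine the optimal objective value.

104

Relaxing integrality, the LP optimum is 108.00 at (x,y) = (0, 13.5), which is not an integer point.
(x,y)=(0,13) is feasible, giving 104.
(x,y)=(0,12) is feasible, giving 96.
The best lattice point is (0,13), giving 104.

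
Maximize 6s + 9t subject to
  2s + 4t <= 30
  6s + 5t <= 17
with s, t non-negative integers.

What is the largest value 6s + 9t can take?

The continuous relaxation peaks at (0, 3.4) with value 30.60; rounding to a feasible lattice point costs some objective.
(s,t)=(0,3): 2·0+4·3=12≤30, 6·0+5·3=15≤17, objective 27.
(s,t)=(1,2): 2·1+4·2=10≤30, 6·1+5·2=16≤17, objective 24.
(s,t)=(0,2): 2·0+4·2=8≤30, 6·0+5·2=10≤17, objective 18.
Maximum is 27 at (s,t)=(0,3).

27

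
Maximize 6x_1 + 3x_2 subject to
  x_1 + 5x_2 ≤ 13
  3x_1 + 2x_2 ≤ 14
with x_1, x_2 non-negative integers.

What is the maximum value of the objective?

27

Relaxing integrality, the LP optimum is 28.00 at (x_1,x_2) = (4.67, 0), which is not an integer point.
(x_1,x_2)=(4,1): 1·4+5·1=9≤13, 3·4+2·1=14≤14, objective 27.
(x_1,x_2)=(4,0): 1·4+5·0=4≤13, 3·4+2·0=12≤14, objective 24.
(x_1,x_2)=(3,2): 1·3+5·2=13≤13, 3·3+2·2=13≤14, objective 24.
Maximum is 27 at (x_1,x_2)=(4,1).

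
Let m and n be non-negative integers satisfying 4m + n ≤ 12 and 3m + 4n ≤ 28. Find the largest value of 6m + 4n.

30

(m,n)=(1,6) is feasible, giving 30.
(m,n)=(0,7) is feasible, giving 28.
(m,n)=(2,4) is feasible, giving 28.
Maximum is 30 at (m,n)=(1,6).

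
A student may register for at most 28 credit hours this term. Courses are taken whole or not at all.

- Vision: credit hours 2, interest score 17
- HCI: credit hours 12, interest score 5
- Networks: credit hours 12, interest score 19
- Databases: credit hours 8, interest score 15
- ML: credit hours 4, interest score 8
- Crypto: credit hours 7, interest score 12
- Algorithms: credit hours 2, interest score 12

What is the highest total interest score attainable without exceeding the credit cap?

71

Treat it as a binary knapsack problem.
Vision + Networks + ML + Crypto + Algorithms: credit hours 2 + 12 + 4 + 7 + 2 = 27 ≤ 28, interest score 17 + 19 + 8 + 12 + 12 = 68.
Vision + Databases + ML + Crypto + Algorithms: credit hours 2 + 8 + 4 + 7 + 2 = 23 ≤ 28, interest score 17 + 15 + 8 + 12 + 12 = 64.
Vision + Networks + Databases + ML + Algorithms: credit hours 2 + 12 + 8 + 4 + 2 = 28 ≤ 28, interest score 17 + 19 + 15 + 8 + 12 = 71.
Best is Vision, Networks, Databases, ML, and Algorithms with total interest score 71.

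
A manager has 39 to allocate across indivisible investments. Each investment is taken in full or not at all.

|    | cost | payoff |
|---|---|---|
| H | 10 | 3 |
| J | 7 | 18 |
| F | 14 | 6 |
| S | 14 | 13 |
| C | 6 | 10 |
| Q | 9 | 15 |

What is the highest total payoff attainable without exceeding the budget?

Allowing fractional choices, the relaxed optimum would be about 57.3, but investments are indivisible.
J + S + C + Q: cost 7 + 14 + 6 + 9 = 36 ≤ 39, payoff 18 + 13 + 10 + 15 = 56.
J + F + C + Q: cost 7 + 14 + 6 + 9 = 36 ≤ 39, payoff 18 + 6 + 10 + 15 = 49.
J + S + Q: cost 7 + 14 + 9 = 30 ≤ 39, payoff 18 + 13 + 15 = 46.
Best is J, S, C, and Q with total payoff 56.

56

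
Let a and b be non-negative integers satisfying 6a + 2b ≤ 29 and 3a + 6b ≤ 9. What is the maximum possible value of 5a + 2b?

15

(a,b)=(3,0): 6·3+2·0=18≤29, 3·3+6·0=9≤9, objective 15.
(a,b)=(2,0): 6·2+2·0=12≤29, 3·2+6·0=6≤9, objective 10.
Maximum is 15 at (a,b)=(3,0).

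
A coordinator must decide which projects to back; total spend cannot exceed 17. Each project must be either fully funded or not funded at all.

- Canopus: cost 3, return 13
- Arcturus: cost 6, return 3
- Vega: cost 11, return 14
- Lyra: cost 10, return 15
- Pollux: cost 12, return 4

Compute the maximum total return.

28

Treat it as a binary knapsack problem.
Take Canopus and Lyra: cost 3 + 10 = 13 ≤ 17, return 13 + 15 = 28.
No other feasible combination does better.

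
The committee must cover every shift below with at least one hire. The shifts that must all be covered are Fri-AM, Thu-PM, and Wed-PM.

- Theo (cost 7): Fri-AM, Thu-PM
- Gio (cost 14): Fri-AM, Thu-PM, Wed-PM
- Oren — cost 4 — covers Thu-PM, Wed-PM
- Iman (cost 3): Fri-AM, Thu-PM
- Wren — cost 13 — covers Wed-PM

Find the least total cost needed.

7

Choose Oren and Iman: together they cover Fri-AM, Thu-PM, Wed-PM — every shift.
Total cost: 4 + 3 = 7.
No cover costs less than 7.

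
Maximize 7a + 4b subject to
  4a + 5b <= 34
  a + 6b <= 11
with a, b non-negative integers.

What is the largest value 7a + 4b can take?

56

(a,b)=(8,0) is feasible, giving 56.
(a,b)=(7,0) is feasible, giving 49.
No feasible integer point exceeds 56.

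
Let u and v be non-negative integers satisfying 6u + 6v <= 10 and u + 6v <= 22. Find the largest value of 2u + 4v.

4

Relaxing integrality, the LP optimum is 6.67 at (u,v) = (0, 1.67), which is not an integer point.
(u,v)=(0,1): 6·0+6·1=6≤10, 1·0+6·1=6≤22, objective 4.
(u,v)=(1,0): 6·1+6·0=6≤10, 1·1+6·0=1≤22, objective 2.
(u,v)=(0,0): 6·0+6·0=0≤10, 1·0+6·0=0≤22, objective 0.
The best lattice point is (0,1), giving 4.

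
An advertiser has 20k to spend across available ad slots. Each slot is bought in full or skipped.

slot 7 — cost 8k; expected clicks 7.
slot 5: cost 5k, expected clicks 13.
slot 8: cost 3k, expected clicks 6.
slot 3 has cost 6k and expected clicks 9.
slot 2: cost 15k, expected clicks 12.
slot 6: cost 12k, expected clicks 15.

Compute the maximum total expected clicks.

This is an integer program with binary decision variables.
Allowing fractional choices, the relaxed optimum would be about 35.5, but ad slots are indivisible.
slot 5 + slot 8 + slot 6: cost 5 + 3 + 12 = 20 ≤ 20, expected clicks 13 + 6 + 15 = 34.
slot 7 + slot 5 + slot 3: cost 8 + 5 + 6 = 19 ≤ 20, expected clicks 7 + 13 + 9 = 29.
Best is slot 5, slot 8, and slot 6 with total expected clicks 34.

34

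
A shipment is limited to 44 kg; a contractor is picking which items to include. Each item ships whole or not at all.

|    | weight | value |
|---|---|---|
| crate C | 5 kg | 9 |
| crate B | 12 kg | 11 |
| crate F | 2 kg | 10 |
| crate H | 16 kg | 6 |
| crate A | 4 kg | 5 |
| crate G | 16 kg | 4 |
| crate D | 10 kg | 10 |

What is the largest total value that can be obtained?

45

Allowing fractional choices, the relaxed optimum would be about 49.1, but items are indivisible.
crate B + crate F + crate H + crate A + crate D: weight 12 + 2 + 16 + 4 + 10 = 44 ≤ 44, value 11 + 10 + 6 + 5 + 10 = 42.
crate C + crate B + crate F + crate A + crate D: weight 5 + 12 + 2 + 4 + 10 = 33 ≤ 44, value 9 + 11 + 10 + 5 + 10 = 45.
Best is crate C, crate B, crate F, crate A, and crate D with total value 45.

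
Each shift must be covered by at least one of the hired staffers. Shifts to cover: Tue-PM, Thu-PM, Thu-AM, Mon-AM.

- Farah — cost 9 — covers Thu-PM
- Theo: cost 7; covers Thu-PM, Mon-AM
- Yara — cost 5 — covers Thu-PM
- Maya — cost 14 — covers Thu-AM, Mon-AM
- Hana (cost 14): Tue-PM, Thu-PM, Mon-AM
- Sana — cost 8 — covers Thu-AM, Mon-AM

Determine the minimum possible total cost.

22

The greedy cost-per-new-shift heuristic would pick Theo, Sana, and Hana for 29, but a cheaper cover exists.
Choose Hana and Sana: together they cover Tue-PM, Thu-PM, Thu-AM, Mon-AM — every shift.
Total cost: 14 + 8 = 22.
No cover costs less than 22.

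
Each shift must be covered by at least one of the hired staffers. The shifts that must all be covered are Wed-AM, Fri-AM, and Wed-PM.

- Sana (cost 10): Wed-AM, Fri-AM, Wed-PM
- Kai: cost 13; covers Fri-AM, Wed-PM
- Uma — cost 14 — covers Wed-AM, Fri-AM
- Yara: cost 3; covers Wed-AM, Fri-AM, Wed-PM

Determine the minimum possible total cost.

Yara alone covers Wed-AM, Fri-AM, Wed-PM — every shift.
Total cost: 3.
No cover costs less than 3.

3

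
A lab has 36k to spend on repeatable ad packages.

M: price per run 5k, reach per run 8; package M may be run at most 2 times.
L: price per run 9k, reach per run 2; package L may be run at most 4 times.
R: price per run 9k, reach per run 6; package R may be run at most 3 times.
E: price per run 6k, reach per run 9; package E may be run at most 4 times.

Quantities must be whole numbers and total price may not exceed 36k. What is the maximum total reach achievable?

52

This is a bounded integer knapsack.
M has the best ratio (8/5); taking only M gives at most 2×8 = 16 (stopped by the supply cap of 2).
Mixing does better — 2×M and 4×E: price 34 ≤ 36, reach 2·8 + 4·9 = 52.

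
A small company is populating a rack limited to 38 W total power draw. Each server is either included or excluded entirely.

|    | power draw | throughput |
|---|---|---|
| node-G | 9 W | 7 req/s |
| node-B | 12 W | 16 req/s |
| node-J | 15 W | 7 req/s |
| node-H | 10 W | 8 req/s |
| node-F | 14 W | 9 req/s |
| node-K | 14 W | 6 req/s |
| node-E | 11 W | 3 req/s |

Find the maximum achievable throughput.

33

node-G + node-B + node-F: power draw 9 + 12 + 14 = 35 ≤ 38, throughput 7 + 16 + 9 = 32.
node-B + node-H + node-F: power draw 12 + 10 + 14 = 36 ≤ 38, throughput 16 + 8 + 9 = 33.
node-G + node-B + node-H: power draw 9 + 12 + 10 = 31 ≤ 38, throughput 7 + 16 + 8 = 31.
Best is node-B, node-H, and node-F with total throughput 33.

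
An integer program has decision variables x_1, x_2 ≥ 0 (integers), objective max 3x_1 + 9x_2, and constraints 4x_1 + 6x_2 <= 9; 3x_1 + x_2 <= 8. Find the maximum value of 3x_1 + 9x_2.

(x_1,x_2)=(0,1): 4·0+6·1=6≤9, 3·0+1·1=1≤8, objective 9.
(x_1,x_2)=(1,0): 4·1+6·0=4≤9, 3·1+1·0=3≤8, objective 3.
(x_1,x_2)=(0,0): 4·0+6·0=0≤9, 3·0+1·0=0≤8, objective 0.
The best lattice point is (0,1), giving 9.

9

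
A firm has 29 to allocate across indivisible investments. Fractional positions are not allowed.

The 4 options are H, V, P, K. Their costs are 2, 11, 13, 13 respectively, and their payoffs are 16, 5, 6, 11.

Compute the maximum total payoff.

33

This is a 0-1 knapsack instance.
Allowing fractional choices, the relaxed optimum would be about 33.5, but investments are indivisible.
H + K: cost 2 + 13 = 15 ≤ 29, payoff 16 + 11 = 27.
H + P + K: cost 2 + 13 + 13 = 28 ≤ 29, payoff 16 + 6 + 11 = 33.
H + V + K: cost 2 + 11 + 13 = 26 ≤ 29, payoff 16 + 5 + 11 = 32.
Best is H, P, and K with total payoff 33.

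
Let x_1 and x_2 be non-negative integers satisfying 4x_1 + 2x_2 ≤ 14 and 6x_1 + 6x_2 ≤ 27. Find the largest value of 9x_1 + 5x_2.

Relaxing integrality, the LP optimum is 32.50 at (x_1,x_2) = (2.5, 2), which is not an integer point.
(x_1,x_2)=(3,1): 4·3+2·1=14≤14, 6·3+6·1=24≤27, objective 32.
(x_1,x_2)=(2,2): 4·2+2·2=12≤14, 6·2+6·2=24≤27, objective 28.
(x_1,x_2)=(3,0): 4·3+2·0=12≤14, 6·3+6·0=18≤27, objective 27.
(x_1,x_2)=(1,3): 4·1+2·3=10≤14, 6·1+6·3=24≤27, objective 24.
No feasible integer point exceeds 32.

32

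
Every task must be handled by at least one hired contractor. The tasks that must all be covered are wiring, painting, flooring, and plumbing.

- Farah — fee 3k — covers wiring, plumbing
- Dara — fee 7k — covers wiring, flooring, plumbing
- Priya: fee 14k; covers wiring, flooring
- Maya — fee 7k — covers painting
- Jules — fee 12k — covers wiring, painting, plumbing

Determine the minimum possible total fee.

This is an integer covering problem.
Choose Dara and Maya: together they cover wiring, painting, flooring, plumbing — every task.
Total fee: 7 + 7 = 14.

14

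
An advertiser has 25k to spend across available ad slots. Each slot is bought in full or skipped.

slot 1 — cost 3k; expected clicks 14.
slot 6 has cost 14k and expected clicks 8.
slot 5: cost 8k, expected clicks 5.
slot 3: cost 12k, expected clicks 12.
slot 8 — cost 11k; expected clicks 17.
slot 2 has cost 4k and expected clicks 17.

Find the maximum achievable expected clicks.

slot 1 + slot 6 + slot 2: cost 3 + 14 + 4 = 21 ≤ 25, expected clicks 14 + 8 + 17 = 39.
slot 1 + slot 8 + slot 2: cost 3 + 11 + 4 = 18 ≤ 25, expected clicks 14 + 17 + 17 = 48.
slot 1 + slot 3 + slot 2: cost 3 + 12 + 4 = 19 ≤ 25, expected clicks 14 + 12 + 17 = 43.
Best is slot 1, slot 8, and slot 2 with total expected clicks 48.

48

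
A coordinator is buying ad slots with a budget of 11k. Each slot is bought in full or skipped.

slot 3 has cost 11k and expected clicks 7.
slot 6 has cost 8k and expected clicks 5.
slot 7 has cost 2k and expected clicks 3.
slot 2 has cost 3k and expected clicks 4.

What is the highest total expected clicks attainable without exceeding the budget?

Allowing fractional choices, the relaxed optimum would be about 10.8, but ad slots are indivisible.
slot 6 + slot 2: cost 8 + 3 = 11 ≤ 11, expected clicks 5 + 4 = 9.
slot 6 + slot 7: cost 8 + 2 = 10 ≤ 11, expected clicks 5 + 3 = 8.
Best is slot 6 and slot 2 with total expected clicks 9.

9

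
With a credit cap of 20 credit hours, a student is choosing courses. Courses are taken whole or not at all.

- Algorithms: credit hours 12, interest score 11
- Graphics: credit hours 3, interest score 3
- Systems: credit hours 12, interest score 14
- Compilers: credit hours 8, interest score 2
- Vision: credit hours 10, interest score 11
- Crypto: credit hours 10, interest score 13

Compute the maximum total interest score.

Take Vision and Crypto: credit hours 10 + 10 = 20 ≤ 20, interest score 11 + 13 = 24.
No other feasible combination does better.

24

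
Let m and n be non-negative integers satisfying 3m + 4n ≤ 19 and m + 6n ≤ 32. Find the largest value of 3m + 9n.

39

The continuous relaxation peaks at (0, 4.75) with value 42.75; rounding to a feasible lattice point costs some objective.
(m,n)=(1,4): 3·1+4·4=19≤19, 1·1+6·4=25≤32, objective 39.
(m,n)=(0,4): 3·0+4·4=16≤19, 1·0+6·4=24≤32, objective 36.
(m,n)=(2,3): 3·2+4·3=18≤19, 1·2+6·3=20≤32, objective 33.
(m,n)=(1,3): 3·1+4·3=15≤19, 1·1+6·3=19≤32, objective 30.
No feasible integer point exceeds 39.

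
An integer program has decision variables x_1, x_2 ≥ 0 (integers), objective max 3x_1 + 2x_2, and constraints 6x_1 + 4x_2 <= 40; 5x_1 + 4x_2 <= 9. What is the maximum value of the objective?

(x_1,x_2)=(1,1): 6·1+4·1=10≤40, 5·1+4·1=9≤9, objective 5.
(x_1,x_2)=(0,2): 6·0+4·2=8≤40, 5·0+4·2=8≤9, objective 4.
(x_1,x_2)=(1,0): 6·1+4·0=6≤40, 5·1+4·0=5≤9, objective 3.
(x_1,x_2)=(0,1): 6·0+4·1=4≤40, 5·0+4·1=4≤9, objective 2.
No feasible integer point exceeds 5.

5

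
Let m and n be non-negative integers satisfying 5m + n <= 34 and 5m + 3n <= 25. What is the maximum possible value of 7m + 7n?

56

Relaxing integrality, the LP optimum is 58.33 at (m,n) = (0, 8.33), which is not an integer point.
(m,n)=(0,8): 5·0+1·8=8≤34, 5·0+3·8=24≤25, objective 56.
(m,n)=(0,7): 5·0+1·7=7≤34, 5·0+3·7=21≤25, objective 49.
Maximum is 56 at (m,n)=(0,8).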